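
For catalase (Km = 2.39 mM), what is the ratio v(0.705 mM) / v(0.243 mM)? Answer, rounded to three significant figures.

2.47

Since Vmax cancels, v₂/v₁ = [S]₂(Km+[S]₁) / [S]₁(Km+[S]₂).
= 0.705×(2.39+0.243) / (0.243×(2.39+0.705)) = 1.856/0.7521 = 2.47.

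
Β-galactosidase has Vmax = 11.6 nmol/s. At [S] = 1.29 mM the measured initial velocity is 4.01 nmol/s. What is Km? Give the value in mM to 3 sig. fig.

2.44 mM

From v = Vmax[S]/(Km+[S]), Km = [S](Vmax − v)/v.
Km = 1.29 × (11.6 − 4.01) / 4.01 = 9.791/4.01 = 2.44 mM.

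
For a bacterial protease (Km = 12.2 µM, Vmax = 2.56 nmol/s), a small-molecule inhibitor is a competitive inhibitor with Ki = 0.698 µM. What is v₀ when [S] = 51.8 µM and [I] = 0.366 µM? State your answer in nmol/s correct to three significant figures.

1.88 nmol/s

With α = 1 + [I]/Ki = 1 + 0.366/0.698 = 1.524, the competitive rate law is v = Vmax[S] / (αKm + [S]).
v = 2.56×51.8 / (1.524×12.2 + 51.8) = 132.6/70.40 = 1.88 nmol/s.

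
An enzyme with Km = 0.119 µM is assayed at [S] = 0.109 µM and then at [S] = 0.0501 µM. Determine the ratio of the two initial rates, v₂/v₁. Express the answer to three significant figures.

0.620

The fractional saturations are [S]/(Km+[S]) = 0.109/0.2280 = 0.4781 and 0.0501/0.1691 = 0.2963.
v₂/v₁ is just their ratio: 0.2963/0.4781 = 0.620.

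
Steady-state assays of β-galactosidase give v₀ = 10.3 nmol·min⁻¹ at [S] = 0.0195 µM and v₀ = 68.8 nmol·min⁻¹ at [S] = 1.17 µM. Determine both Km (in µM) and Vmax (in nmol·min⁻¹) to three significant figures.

From v = Vmax[S]/(Km+[S]), each point gives Vmax = v(Km+[S])/[S].
Equating: 10.3(Km+0.0195)/0.0195 = 68.8(Km+1.17)/1.17.
528.2·Km + 10.3 = 58.80·Km + 68.8, so (528.2 − 58.80)·Km = 68.8 − 10.3.
Km = 58.50/469.4 = 0.125 µM; then Vmax = 10.3(0.125+0.0195)/0.0195 = 76.1 nmol·min⁻¹.

Km = 0.125 µM; Vmax = 76.1 nmol·min⁻¹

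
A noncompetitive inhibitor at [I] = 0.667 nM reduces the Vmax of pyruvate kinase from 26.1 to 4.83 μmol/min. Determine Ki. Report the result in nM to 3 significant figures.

0.151 nM

Noncompetitive: Vmax,app = Vmax/α with α = 1 + [I]/Ki.
α = Vmax/Vmax,app = 26.1/4.83 = 5.404.
Ki = [I]/(α − 1) = 0.667/4.404 = 0.151 nM.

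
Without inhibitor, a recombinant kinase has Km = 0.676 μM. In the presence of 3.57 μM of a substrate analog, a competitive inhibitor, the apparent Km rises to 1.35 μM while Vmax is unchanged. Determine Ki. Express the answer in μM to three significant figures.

Competitive: Km,app = α·Km with α = 1 + [I]/Ki.
α = Km,app/Km = 1.35/0.676 = 1.997.
Since α = 1 + [I]/Ki, [I]/Ki = 1.997 − 1 = 0.9970 and Ki = 3.57/0.9970 = 3.58 μM.

3.58 μM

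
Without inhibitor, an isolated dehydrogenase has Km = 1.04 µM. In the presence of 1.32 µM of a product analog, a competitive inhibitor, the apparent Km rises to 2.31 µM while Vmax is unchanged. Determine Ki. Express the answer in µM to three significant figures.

1.08 µM

Competitive: Km,app = α·Km with α = 1 + [I]/Ki.
α = Km,app/Km = 2.31/1.04 = 2.221.
Ki = [I]/(α − 1) = 1.32/1.221 = 1.08 µM.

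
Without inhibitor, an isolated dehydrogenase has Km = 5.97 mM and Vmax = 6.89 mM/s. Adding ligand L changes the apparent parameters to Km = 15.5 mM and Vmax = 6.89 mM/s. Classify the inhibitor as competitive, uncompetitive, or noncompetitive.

competitive

Km increases (5.97 → 15.5 mM) while Vmax is unchanged — the hallmark of competitive inhibition.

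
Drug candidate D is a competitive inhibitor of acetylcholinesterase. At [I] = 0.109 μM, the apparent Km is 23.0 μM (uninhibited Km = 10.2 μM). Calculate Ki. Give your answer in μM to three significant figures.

0.0869 μM

Competitive: Km,app = α·Km with α = 1 + [I]/Ki.
α = Km,app/Km = 23.0/10.2 = 2.255.
Since α = 1 + [I]/Ki, [I]/Ki = 2.255 − 1 = 1.255 and Ki = 0.109/1.255 = 0.0869 μM.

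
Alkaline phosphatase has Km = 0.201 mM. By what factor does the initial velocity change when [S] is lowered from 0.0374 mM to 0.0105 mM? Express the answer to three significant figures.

0.316

Since Vmax cancels, v₂/v₁ = [S]₂(Km+[S]₁) / [S]₁(Km+[S]₂).
= 0.0105×(0.201+0.0374) / (0.0374×(0.201+0.0105)) = 0.002503/0.007910 = 0.316.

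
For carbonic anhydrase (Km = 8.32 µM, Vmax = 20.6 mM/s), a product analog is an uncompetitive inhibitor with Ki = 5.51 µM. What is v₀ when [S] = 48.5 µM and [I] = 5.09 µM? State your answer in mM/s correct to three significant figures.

With α = 1 + [I]/Ki = 1 + 5.09/5.51 = 1.924, the uncompetitive rate law is v = (Vmax/α)·[S] / (Km/α + [S]).
v = (20.6/1.924)×48.5 / (8.32/1.924 + 48.5) = 519.3/52.82 = 9.83 mM/s.

9.83 mM/s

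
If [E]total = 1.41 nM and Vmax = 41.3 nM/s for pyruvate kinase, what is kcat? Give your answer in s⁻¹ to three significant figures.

29.3 s⁻¹

kcat = Vmax/[E]total = 41.3 nM/s / 1.41 nM = 29.3 s⁻¹.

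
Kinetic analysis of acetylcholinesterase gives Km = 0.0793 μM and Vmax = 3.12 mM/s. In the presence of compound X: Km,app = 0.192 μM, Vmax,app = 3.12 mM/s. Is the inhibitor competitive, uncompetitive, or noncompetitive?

Km increases (0.0793 → 0.192 μM) while Vmax is unchanged — the hallmark of competitive inhibition.

competitive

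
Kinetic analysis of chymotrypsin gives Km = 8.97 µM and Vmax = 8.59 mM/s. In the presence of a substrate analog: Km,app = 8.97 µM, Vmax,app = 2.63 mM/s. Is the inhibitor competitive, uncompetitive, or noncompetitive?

Vmax decreases (8.59 → 2.63 mM/s) while Km is unchanged — pure noncompetitive inhibition.

noncompetitive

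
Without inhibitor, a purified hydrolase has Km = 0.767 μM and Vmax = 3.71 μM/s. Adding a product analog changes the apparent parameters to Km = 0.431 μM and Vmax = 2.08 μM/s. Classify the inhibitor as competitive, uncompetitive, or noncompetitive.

uncompetitive

Both Km and Vmax decrease by the same factor (~1.78-fold) — characteristic of uncompetitive inhibition.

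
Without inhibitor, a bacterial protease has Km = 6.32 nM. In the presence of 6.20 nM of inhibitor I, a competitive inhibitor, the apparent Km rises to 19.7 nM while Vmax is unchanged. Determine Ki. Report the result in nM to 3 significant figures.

2.93 nM

Competitive: Km,app = α·Km with α = 1 + [I]/Ki.
α = Km,app/Km = 19.7/6.32 = 3.117.
Since α = 1 + [I]/Ki, [I]/Ki = 3.117 − 1 = 2.117 and Ki = 6.20/2.117 = 2.93 nM.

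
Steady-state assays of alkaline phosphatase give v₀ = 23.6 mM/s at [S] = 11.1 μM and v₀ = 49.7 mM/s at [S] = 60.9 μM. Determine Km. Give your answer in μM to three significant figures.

19.9 μM

In reciprocal form, 1/v = (Km/Vmax)·(1/[S]) + 1/Vmax. The two points give (1/[S], 1/v) = (0.09009, 0.04237) and (0.01642, 0.02012).
Slope = (0.04237 − 0.02012)/(0.09009 − 0.01642) = 0.3021; intercept = 0.04237 − 0.3021×0.09009 = 0.01516.
Vmax = 1/intercept = 66.0 mM/s; Km = slope × Vmax = 0.3021 × 66.0 = 19.9 μM.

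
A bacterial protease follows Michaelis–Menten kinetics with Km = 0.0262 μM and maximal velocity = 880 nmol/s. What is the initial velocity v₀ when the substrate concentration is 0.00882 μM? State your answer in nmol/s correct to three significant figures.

222 nmol/s

v = Vmax·[S]/(Km + [S]) = 880 × 0.00882 / (0.0262 + 0.00882)
  = 7.762 / 0.03502 = 222 nmol/s.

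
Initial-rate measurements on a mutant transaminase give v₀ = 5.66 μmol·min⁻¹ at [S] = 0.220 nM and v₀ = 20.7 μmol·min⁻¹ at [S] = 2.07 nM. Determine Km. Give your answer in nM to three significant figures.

0.956 nM

In reciprocal form, 1/v = (Km/Vmax)·(1/[S]) + 1/Vmax. The two points give (1/[S], 1/v) = (4.545, 0.1767) and (0.4831, 0.04831).
Slope = (0.1767 − 0.04831)/(4.545 − 0.4831) = 0.03160; intercept = 0.1767 − 0.03160×4.545 = 0.03304.
Vmax = 1/intercept = 30.3 μmol·min⁻¹; Km = slope × Vmax = 0.03160 × 30.3 = 0.956 nM.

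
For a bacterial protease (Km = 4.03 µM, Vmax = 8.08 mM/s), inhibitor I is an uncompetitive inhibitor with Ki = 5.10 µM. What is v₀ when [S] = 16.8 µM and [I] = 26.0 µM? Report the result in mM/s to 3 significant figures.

1.27 mM/s

With α = 1 + [I]/Ki = 1 + 26.0/5.10 = 6.098, the uncompetitive rate law is v = (Vmax/α)·[S] / (Km/α + [S]).
v = (8.08/6.098)×16.8 / (4.03/6.098 + 16.8) = 22.26/17.46 = 1.27 mM/s.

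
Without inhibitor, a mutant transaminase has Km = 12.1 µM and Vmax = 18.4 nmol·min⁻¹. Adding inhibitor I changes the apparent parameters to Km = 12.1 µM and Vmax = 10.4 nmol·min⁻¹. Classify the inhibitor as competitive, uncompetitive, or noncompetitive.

noncompetitive

Vmax decreases (18.4 → 10.4 nmol·min⁻¹) while Km is unchanged — pure noncompetitive inhibition.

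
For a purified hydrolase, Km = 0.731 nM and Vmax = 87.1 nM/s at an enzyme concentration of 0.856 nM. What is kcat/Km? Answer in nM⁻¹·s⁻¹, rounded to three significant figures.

kcat = Vmax/[E]total = 87.1/0.856 = 102 s⁻¹.
kcat/Km = 102/0.731 = 139 nM⁻¹·s⁻¹.

139 nM⁻¹·s⁻¹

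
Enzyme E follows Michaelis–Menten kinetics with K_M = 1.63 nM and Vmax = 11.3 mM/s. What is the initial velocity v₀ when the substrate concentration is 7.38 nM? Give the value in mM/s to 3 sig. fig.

9.26 mM/s

[S]/(Km+[S]) = 7.38/9.010 = 0.8191, the fractional saturation.
v = 0.8191 × Vmax = 0.8191 × 11.3 = 9.26 mM/s.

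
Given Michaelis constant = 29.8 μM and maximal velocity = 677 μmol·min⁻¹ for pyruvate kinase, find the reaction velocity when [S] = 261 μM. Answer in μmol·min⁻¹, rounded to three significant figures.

[S]/(Km+[S]) = 261/290.8 = 0.8975, the fractional saturation.
v = 0.8975 × Vmax = 0.8975 × 677 = 608 μmol·min⁻¹.

608 μmol·min⁻¹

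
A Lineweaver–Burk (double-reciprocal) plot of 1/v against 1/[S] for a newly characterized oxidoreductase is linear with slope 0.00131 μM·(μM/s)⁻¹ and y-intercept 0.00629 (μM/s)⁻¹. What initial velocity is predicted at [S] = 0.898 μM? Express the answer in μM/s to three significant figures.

129 μM/s

The y-intercept is 1/Vmax, so Vmax = 1/0.00629 = 159 μM/s.
The slope is Km/Vmax, so Km = 0.00131 × 159 = 0.208 μM.
Then v = 159 × 0.898/(0.208 + 0.898) = 129 μM/s.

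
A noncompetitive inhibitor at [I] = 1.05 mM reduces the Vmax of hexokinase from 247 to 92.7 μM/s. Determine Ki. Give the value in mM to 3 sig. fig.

0.631 mM

Noncompetitive: Vmax,app = Vmax/α with α = 1 + [I]/Ki.
α = Vmax/Vmax,app = 247/92.7 = 2.665.
Ki = [I]/(α − 1) = 1.05/1.665 = 0.631 mM.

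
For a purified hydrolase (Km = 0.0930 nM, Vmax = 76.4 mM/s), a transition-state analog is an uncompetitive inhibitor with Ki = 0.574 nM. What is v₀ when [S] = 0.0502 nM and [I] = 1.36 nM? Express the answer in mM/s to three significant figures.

α = 1 + [I]/Ki = 1 + 1.36/0.574 = 3.369.
For an uncompetitive inhibitor, both parameters are divided by α, giving Vmax/α and Km/α: Km,app = 0.0276 nM, Vmax,app = 22.7 mM/s.
v = Vmax,app·[S]/(Km,app + [S]) = 22.7 × 0.0502/(0.0276 + 0.0502) = 14.6 mM/s.

14.6 mM/s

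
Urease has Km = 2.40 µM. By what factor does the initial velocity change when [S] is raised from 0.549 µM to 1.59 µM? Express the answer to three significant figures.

2.14

The fractional saturations are [S]/(Km+[S]) = 0.549/2.949 = 0.1862 and 1.59/3.990 = 0.3985.
v₂/v₁ is just their ratio: 0.3985/0.1862 = 2.14.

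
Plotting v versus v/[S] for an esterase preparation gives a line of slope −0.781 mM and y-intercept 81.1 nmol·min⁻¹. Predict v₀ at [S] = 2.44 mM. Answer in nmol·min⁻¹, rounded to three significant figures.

In the Eadie–Hofstee form v = Vmax − Km·(v/[S]), the slope is −Km and the intercept is Vmax, so Km = 0.781 mM and Vmax = 81.1 nmol·min⁻¹.
v = 81.1 × 2.44/(0.781 + 2.44) = 61.4 nmol·min⁻¹.

61.4 nmol·min⁻¹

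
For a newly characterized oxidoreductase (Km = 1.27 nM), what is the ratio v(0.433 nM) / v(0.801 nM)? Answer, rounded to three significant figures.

0.657

Since Vmax cancels, v₂/v₁ = [S]₂(Km+[S]₁) / [S]₁(Km+[S]₂).
= 0.433×(1.27+0.801) / (0.801×(1.27+0.433)) = 0.8967/1.364 = 0.657.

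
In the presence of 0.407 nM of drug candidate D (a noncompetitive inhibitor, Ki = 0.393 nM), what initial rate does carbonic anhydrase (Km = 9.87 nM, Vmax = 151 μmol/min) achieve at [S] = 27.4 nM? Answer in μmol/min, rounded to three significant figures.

With α = 1 + [I]/Ki = 1 + 0.407/0.393 = 2.036, the noncompetitive rate law is v = (Vmax/α)·[S] / (Km + [S]).
v = (151/2.036)×27.4 / (9.87 + 27.4) = 2032/37.27 = 54.5 μmol/min.

54.5 μmol/min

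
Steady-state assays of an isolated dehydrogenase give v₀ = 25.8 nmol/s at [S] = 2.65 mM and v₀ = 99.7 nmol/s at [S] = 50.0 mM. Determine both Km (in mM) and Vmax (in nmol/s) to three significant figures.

In reciprocal form, 1/v = (Km/Vmax)·(1/[S]) + 1/Vmax. The two points give (1/[S], 1/v) = (0.3774, 0.03876) and (0.02000, 0.01003).
Slope = (0.03876 − 0.01003)/(0.3774 − 0.02000) = 0.08039; intercept = 0.03876 − 0.08039×0.3774 = 0.008422.
Vmax = 1/intercept = 119 nmol/s; Km = slope × Vmax = 0.08039 × 119 = 9.55 mM.

Km = 9.55 mM; Vmax = 119 nmol/s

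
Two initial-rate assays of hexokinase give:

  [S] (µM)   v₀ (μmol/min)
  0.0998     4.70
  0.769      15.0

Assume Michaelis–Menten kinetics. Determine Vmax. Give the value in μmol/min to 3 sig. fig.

From v = Vmax[S]/(Km+[S]), each point gives Vmax = v(Km+[S])/[S].
Equating: 4.70(Km+0.0998)/0.0998 = 15.0(Km+0.769)/0.769.
47.09·Km + 4.70 = 19.51·Km + 15.0, so (47.09 − 19.51)·Km = 15.0 − 4.70.
Km = 10.30/27.59 = 0.373 µM; then Vmax = 4.70(0.373+0.0998)/0.0998 = 22.3 μmol/min.

22.3 μmol/min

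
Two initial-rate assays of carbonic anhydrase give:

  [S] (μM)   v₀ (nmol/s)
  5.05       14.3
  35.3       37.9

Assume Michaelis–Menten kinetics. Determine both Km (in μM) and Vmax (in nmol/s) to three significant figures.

From v = Vmax[S]/(Km+[S]), each point gives Vmax = v(Km+[S])/[S].
Equating: 14.3(Km+5.05)/5.05 = 37.9(Km+35.3)/35.3.
2.832·Km + 14.3 = 1.074·Km + 37.9, so (2.832 − 1.074)·Km = 37.9 − 14.3.
Km = 23.60/1.758 = 13.4 μM; then Vmax = 14.3(13.4+5.05)/5.05 = 52.3 nmol/s.

Km = 13.4 μM; Vmax = 52.3 nmol/s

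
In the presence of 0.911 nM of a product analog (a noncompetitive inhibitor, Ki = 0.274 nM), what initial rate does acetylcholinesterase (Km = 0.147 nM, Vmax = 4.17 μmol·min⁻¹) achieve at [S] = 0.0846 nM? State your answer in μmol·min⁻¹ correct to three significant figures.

With α = 1 + [I]/Ki = 1 + 0.911/0.274 = 4.325, the noncompetitive rate law is v = (Vmax/α)·[S] / (Km + [S]).
v = (4.17/4.325)×0.0846 / (0.147 + 0.0846) = 0.08157/0.2316 = 0.352 μmol·min⁻¹.

0.352 μmol·min⁻¹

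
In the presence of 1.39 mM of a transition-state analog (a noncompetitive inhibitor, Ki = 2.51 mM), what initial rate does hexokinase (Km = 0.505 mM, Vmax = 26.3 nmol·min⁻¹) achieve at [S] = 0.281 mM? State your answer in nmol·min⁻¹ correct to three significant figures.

6.05 nmol·min⁻¹

With α = 1 + [I]/Ki = 1 + 1.39/2.51 = 1.554, the noncompetitive rate law is v = (Vmax/α)·[S] / (Km + [S]).
v = (26.3/1.554)×0.281 / (0.505 + 0.281) = 4.756/0.7860 = 6.05 nmol·min⁻¹.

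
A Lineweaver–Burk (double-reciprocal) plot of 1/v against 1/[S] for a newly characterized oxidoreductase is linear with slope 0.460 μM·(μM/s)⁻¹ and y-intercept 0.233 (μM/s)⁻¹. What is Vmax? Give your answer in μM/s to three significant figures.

The y-intercept of a Lineweaver–Burk plot equals 1/Vmax, so Vmax = 1/0.233 = 4.29 μM/s.

4.29 μM/s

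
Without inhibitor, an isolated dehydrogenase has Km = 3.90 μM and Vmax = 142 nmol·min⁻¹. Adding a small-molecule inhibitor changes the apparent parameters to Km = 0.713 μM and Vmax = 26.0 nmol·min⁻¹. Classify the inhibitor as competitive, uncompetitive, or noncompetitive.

uncompetitive

Both Km and Vmax decrease by the same factor (~5.47-fold) — characteristic of uncompetitive inhibition.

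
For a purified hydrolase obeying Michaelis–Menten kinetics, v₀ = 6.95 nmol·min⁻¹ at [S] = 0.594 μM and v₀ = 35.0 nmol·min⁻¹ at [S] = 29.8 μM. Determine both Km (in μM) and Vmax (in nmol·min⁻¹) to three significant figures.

Km = 2.66 μM; Vmax = 38.1 nmol·min⁻¹

In reciprocal form, 1/v = (Km/Vmax)·(1/[S]) + 1/Vmax. The two points give (1/[S], 1/v) = (1.684, 0.1439) and (0.03356, 0.02857).
Slope = (0.1439 − 0.02857)/(1.684 − 0.03356) = 0.06989; intercept = 0.1439 − 0.06989×1.684 = 0.02623.
Vmax = 1/intercept = 38.1 nmol·min⁻¹; Km = slope × Vmax = 0.06989 × 38.1 = 2.66 μM.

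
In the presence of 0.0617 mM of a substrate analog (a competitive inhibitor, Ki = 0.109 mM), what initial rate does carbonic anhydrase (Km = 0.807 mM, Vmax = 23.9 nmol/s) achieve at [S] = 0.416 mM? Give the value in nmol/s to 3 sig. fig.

α = 1 + [I]/Ki = 1 + 0.0617/0.109 = 1.566.
For a competitive inhibitor, Vmax is unchanged and the apparent Km becomes α·Km: Km,app = 1.26 mM, Vmax,app = 23.9 nmol/s.
v = Vmax,app·[S]/(Km,app + [S]) = 23.9 × 0.416/(1.26 + 0.416) = 5.92 nmol/s.

5.92 nmol/s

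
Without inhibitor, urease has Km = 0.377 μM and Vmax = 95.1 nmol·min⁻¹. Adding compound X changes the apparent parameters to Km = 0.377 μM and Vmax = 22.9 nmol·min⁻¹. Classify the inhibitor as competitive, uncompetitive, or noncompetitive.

noncompetitive

Vmax decreases (95.1 → 22.9 nmol·min⁻¹) while Km is unchanged — pure noncompetitive inhibition.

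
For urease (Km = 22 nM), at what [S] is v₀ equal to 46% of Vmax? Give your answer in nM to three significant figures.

v/Vmax = [S]/(Km+[S]) = 0.46, so [S] = Km·0.46/(1 − 0.46) = 22 × 0.8519.
[S] = 18.7 nM.

18.7 nM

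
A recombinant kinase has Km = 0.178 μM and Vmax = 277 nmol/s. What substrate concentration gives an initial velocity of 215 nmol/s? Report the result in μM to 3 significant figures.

0.617 μM

The required fractional saturation is v/Vmax = 215/277 = 0.7762.
Then [S]/(Km+[S]) = 0.7762 ⇒ [S] = 0.178 × 0.7762/(1 − 0.7762) = 0.617 μM.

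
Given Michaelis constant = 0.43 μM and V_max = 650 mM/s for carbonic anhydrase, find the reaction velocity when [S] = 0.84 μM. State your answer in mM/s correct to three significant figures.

430 mM/s

v = Vmax·[S]/(Km + [S]) = 650 × 0.84 / (0.43 + 0.84)
  = 546.0 / 1.270 = 430 mM/s.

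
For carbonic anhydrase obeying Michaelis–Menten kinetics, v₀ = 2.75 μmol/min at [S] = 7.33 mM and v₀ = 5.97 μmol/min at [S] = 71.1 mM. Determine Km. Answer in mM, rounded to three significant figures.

11.1 mM

In reciprocal form, 1/v = (Km/Vmax)·(1/[S]) + 1/Vmax. The two points give (1/[S], 1/v) = (0.1364, 0.3636) and (0.01406, 0.1675).
Slope = (0.3636 − 0.1675)/(0.1364 − 0.01406) = 1.603; intercept = 0.3636 − 1.603×0.1364 = 0.1450.
Vmax = 1/intercept = 6.90 μmol/min; Km = slope × Vmax = 1.603 × 6.90 = 11.1 mM.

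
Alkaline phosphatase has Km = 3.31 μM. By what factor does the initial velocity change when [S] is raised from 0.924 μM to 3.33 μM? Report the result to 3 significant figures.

2.30

Since Vmax cancels, v₂/v₁ = [S]₂(Km+[S]₁) / [S]₁(Km+[S]₂).
= 3.33×(3.31+0.924) / (0.924×(3.31+3.33)) = 14.10/6.135 = 2.30.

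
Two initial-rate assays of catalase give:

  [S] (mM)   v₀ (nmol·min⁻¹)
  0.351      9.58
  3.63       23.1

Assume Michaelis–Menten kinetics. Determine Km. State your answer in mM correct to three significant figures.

From v = Vmax[S]/(Km+[S]), each point gives Vmax = v(Km+[S])/[S].
Equating: 9.58(Km+0.351)/0.351 = 23.1(Km+3.63)/3.63.
27.29·Km + 9.58 = 6.364·Km + 23.1, so (27.29 − 6.364)·Km = 23.1 − 9.58.
Km = 13.52/20.93 = 0.646 mM; then Vmax = 9.58(0.646+0.351)/0.351 = 27.2 nmol·min⁻¹.

0.646 mM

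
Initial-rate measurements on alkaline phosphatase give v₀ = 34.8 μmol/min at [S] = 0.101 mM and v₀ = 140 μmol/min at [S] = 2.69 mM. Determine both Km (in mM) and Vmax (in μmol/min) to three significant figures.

From v = Vmax[S]/(Km+[S]), each point gives Vmax = v(Km+[S])/[S].
Equating: 34.8(Km+0.101)/0.101 = 140(Km+2.69)/2.69.
344.6·Km + 34.8 = 52.04·Km + 140, so (344.6 − 52.04)·Km = 140 − 34.8.
Km = 105.2/292.5 = 0.360 mM; then Vmax = 34.8(0.360+0.101)/0.101 = 159 μmol/min.

Km = 0.360 mM; Vmax = 159 μmol/min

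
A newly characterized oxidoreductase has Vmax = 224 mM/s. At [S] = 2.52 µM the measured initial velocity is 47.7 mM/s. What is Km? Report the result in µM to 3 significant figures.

v/Vmax = 47.7/224 = 0.2129 = [S]/(Km+[S]).
So Km + [S] = [S]/0.2129 = 11.83 µM, giving Km = 11.83 − 2.52 = 9.31 µM.

9.31 µM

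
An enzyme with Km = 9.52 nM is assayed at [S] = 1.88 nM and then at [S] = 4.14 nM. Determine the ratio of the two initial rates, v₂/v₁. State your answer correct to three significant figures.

The fractional saturations are [S]/(Km+[S]) = 1.88/11.40 = 0.1649 and 4.14/13.66 = 0.3031.
v₂/v₁ is just their ratio: 0.3031/0.1649 = 1.84.

1.84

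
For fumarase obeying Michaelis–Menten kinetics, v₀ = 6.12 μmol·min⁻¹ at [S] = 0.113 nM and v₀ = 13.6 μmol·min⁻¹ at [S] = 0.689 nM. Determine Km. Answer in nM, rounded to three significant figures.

In reciprocal form, 1/v = (Km/Vmax)·(1/[S]) + 1/Vmax. The two points give (1/[S], 1/v) = (8.850, 0.1634) and (1.451, 0.07353).
Slope = (0.1634 − 0.07353)/(8.850 − 1.451) = 0.01215; intercept = 0.1634 − 0.01215×8.850 = 0.05590.
Vmax = 1/intercept = 17.9 μmol·min⁻¹; Km = slope × Vmax = 0.01215 × 17.9 = 0.217 nM.

0.217 nM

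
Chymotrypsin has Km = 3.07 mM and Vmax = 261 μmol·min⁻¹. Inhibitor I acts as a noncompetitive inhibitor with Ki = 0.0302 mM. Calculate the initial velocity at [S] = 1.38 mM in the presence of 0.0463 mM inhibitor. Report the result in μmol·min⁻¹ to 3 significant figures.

α = 1 + [I]/Ki = 1 + 0.0463/0.0302 = 2.533.
For a noncompetitive inhibitor, Vmax is reduced to Vmax/α while Km is unchanged: Km,app = 3.07 mM, Vmax,app = 103 μmol·min⁻¹.
v = Vmax,app·[S]/(Km,app + [S]) = 103 × 1.38/(3.07 + 1.38) = 32.0 μmol·min⁻¹.

32.0 μmol·min⁻¹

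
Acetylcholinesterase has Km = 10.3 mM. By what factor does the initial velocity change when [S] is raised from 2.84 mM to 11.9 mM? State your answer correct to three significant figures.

2.48

The fractional saturations are [S]/(Km+[S]) = 2.84/13.14 = 0.2161 and 11.9/22.20 = 0.5360.
v₂/v₁ is just their ratio: 0.5360/0.2161 = 2.48.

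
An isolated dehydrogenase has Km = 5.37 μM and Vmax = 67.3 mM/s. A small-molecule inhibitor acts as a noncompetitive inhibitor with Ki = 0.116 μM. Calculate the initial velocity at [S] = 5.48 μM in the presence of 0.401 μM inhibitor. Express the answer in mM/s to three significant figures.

7.63 mM/s

With α = 1 + [I]/Ki = 1 + 0.401/0.116 = 4.457, the noncompetitive rate law is v = (Vmax/α)·[S] / (Km + [S]).
v = (67.3/4.457)×5.48 / (5.37 + 5.48) = 82.75/10.85 = 7.63 mM/s.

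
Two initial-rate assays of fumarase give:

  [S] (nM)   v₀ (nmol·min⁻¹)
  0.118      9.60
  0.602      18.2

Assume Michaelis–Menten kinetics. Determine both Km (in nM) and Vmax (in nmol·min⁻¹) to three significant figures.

Km = 0.168 nM; Vmax = 23.3 nmol·min⁻¹

From v = Vmax[S]/(Km+[S]), each point gives Vmax = v(Km+[S])/[S].
Equating: 9.60(Km+0.118)/0.118 = 18.2(Km+0.602)/0.602.
81.36·Km + 9.60 = 30.23·Km + 18.2, so (81.36 − 30.23)·Km = 18.2 − 9.60.
Km = 8.600/51.12 = 0.168 nM; then Vmax = 9.60(0.168+0.118)/0.118 = 23.3 nmol·min⁻¹.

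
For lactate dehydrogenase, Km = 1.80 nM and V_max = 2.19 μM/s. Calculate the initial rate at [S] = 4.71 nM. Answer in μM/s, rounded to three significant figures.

1.58 μM/s

[S]/(Km+[S]) = 4.71/6.510 = 0.7235, the fractional saturation.
v = 0.7235 × Vmax = 0.7235 × 2.19 = 1.58 μM/s.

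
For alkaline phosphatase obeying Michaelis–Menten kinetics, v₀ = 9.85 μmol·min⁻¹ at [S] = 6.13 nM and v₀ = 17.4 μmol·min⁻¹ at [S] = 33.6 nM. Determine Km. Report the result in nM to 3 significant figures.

From v = Vmax[S]/(Km+[S]), each point gives Vmax = v(Km+[S])/[S].
Equating: 9.85(Km+6.13)/6.13 = 17.4(Km+33.6)/33.6.
1.607·Km + 9.85 = 0.5179·Km + 17.4, so (1.607 − 0.5179)·Km = 17.4 − 9.85.
Km = 7.550/1.089 = 6.93 nM; then Vmax = 9.85(6.93+6.13)/6.13 = 21.0 μmol·min⁻¹.

6.93 nM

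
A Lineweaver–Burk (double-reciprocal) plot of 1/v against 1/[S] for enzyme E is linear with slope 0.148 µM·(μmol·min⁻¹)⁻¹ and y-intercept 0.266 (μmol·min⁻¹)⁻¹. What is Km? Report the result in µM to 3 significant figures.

0.556 µM

y-intercept = 1/Vmax ⇒ Vmax = 3.76 μmol·min⁻¹; slope = Km/Vmax ⇒ Km = slope × Vmax.
Km = 0.148 × 3.76 = 0.556 µM.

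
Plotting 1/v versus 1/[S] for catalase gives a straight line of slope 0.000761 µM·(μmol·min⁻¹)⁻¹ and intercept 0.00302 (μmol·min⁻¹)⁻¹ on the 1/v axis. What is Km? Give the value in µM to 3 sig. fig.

y-intercept = 1/Vmax ⇒ Vmax = 331 μmol·min⁻¹; slope = Km/Vmax ⇒ Km = slope × Vmax.
Km = 0.000761 × 331 = 0.252 µM.

0.252 µM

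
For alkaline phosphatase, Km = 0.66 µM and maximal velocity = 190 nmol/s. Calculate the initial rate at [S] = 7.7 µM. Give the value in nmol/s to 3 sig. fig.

175 nmol/s

v = Vmax·[S]/(Km + [S]) = 190 × 7.7 / (0.66 + 7.7)
  = 1463 / 8.360 = 175 nmol/s.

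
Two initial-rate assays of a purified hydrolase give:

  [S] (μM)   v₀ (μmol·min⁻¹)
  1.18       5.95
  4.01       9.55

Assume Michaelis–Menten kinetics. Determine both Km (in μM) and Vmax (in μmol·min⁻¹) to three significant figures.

Km = 1.35 μM; Vmax = 12.8 μmol·min⁻¹

From v = Vmax[S]/(Km+[S]), each point gives Vmax = v(Km+[S])/[S].
Equating: 5.95(Km+1.18)/1.18 = 9.55(Km+4.01)/4.01.
5.042·Km + 5.95 = 2.382·Km + 9.55, so (5.042 − 2.382)·Km = 9.55 − 5.95.
Km = 3.600/2.661 = 1.35 μM; then Vmax = 5.95(1.35+1.18)/1.18 = 12.8 μmol·min⁻¹.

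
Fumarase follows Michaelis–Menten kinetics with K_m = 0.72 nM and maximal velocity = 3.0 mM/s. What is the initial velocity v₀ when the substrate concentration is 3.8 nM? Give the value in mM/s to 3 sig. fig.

2.52 mM/s

v = Vmax·[S]/(Km + [S]) = 3.0 × 3.8 / (0.72 + 3.8)
  = 11.40 / 4.520 = 2.52 mM/s.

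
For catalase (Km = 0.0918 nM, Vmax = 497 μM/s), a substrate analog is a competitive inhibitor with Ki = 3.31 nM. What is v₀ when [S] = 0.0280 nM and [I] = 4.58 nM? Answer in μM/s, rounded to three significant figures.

56.4 μM/s

With α = 1 + [I]/Ki = 1 + 4.58/3.31 = 2.384, the competitive rate law is v = Vmax[S] / (αKm + [S]).
v = 497×0.0280 / (2.384×0.0918 + 0.0280) = 13.92/0.2468 = 56.4 μM/s.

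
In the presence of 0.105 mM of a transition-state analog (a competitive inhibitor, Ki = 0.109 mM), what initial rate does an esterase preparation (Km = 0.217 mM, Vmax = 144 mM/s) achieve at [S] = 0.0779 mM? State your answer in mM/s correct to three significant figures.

With α = 1 + [I]/Ki = 1 + 0.105/0.109 = 1.963, the competitive rate law is v = Vmax[S] / (αKm + [S]).
v = 144×0.0779 / (1.963×0.217 + 0.0779) = 11.22/0.5039 = 22.3 mM/s.

22.3 mM/s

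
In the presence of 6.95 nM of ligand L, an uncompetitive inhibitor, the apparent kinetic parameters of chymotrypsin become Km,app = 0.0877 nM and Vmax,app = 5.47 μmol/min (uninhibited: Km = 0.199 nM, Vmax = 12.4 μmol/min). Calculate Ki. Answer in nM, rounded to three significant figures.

5.49 nM

Uncompetitive: Vmax,app = Vmax/α (and Km,app = Km/α) with α = 1 + [I]/Ki.
α = Vmax/Vmax,app = 12.4/5.47 = 2.267.
Since α = 1 + [I]/Ki, [I]/Ki = 2.267 − 1 = 1.267 and Ki = 6.95/1.267 = 5.49 nM.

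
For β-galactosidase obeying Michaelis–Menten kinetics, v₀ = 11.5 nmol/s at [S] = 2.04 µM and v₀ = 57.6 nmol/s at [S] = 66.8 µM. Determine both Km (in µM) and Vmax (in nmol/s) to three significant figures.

Km = 9.65 µM; Vmax = 65.9 nmol/s

In reciprocal form, 1/v = (Km/Vmax)·(1/[S]) + 1/Vmax. The two points give (1/[S], 1/v) = (0.4902, 0.08696) and (0.01497, 0.01736).
Slope = (0.08696 − 0.01736)/(0.4902 − 0.01497) = 0.1464; intercept = 0.08696 − 0.1464×0.4902 = 0.01517.
Vmax = 1/intercept = 65.9 nmol/s; Km = slope × Vmax = 0.1464 × 65.9 = 9.65 µM.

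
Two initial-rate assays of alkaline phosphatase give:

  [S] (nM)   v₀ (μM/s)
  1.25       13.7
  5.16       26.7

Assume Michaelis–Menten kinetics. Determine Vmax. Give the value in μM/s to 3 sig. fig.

In reciprocal form, 1/v = (Km/Vmax)·(1/[S]) + 1/Vmax. The two points give (1/[S], 1/v) = (0.8000, 0.07299) and (0.1938, 0.03745).
Slope = (0.07299 − 0.03745)/(0.8000 − 0.1938) = 0.05863; intercept = 0.07299 − 0.05863×0.8000 = 0.02609.
Vmax = 1/intercept = 38.3 μM/s; Km = slope × Vmax = 0.05863 × 38.3 = 2.25 nM.

38.3 μM/s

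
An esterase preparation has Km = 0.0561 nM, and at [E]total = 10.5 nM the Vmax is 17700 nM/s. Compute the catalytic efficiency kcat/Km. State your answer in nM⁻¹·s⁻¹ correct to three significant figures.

30000 nM⁻¹·s⁻¹

kcat = Vmax/[E]total = 17700/10.5 = 1690 s⁻¹.
kcat/Km = 1690/0.0561 = 30000 nM⁻¹·s⁻¹.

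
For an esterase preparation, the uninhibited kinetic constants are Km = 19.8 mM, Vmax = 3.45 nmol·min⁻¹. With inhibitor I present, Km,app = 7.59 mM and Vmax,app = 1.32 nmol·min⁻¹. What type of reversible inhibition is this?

uncompetitive

Both Km and Vmax decrease by the same factor (~2.61-fold) — characteristic of uncompetitive inhibition.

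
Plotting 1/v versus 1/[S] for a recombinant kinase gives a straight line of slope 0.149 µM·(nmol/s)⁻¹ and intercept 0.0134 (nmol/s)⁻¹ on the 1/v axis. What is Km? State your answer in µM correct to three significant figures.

11.1 µM

y-intercept = 1/Vmax ⇒ Vmax = 74.6 nmol/s; slope = Km/Vmax ⇒ Km = slope × Vmax.
Km = 0.149 × 74.6 = 11.1 µM.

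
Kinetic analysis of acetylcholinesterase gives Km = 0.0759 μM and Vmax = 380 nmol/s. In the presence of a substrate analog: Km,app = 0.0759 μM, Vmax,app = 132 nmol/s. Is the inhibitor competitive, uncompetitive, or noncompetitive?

noncompetitive

Vmax decreases (380 → 132 nmol/s) while Km is unchanged — pure noncompetitive inhibition.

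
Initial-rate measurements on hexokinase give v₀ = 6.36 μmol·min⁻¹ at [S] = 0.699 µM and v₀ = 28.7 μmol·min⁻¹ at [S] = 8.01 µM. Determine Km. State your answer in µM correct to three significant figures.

4.05 µM

In reciprocal form, 1/v = (Km/Vmax)·(1/[S]) + 1/Vmax. The two points give (1/[S], 1/v) = (1.431, 0.1572) and (0.1248, 0.03484).
Slope = (0.1572 − 0.03484)/(1.431 − 0.1248) = 0.09373; intercept = 0.1572 − 0.09373×1.431 = 0.02314.
Vmax = 1/intercept = 43.2 μmol·min⁻¹; Km = slope × Vmax = 0.09373 × 43.2 = 4.05 µM.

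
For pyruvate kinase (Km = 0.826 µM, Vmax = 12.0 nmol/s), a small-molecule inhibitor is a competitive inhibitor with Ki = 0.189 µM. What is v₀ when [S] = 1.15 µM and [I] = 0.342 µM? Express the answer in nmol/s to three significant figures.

3.98 nmol/s

α = 1 + [I]/Ki = 1 + 0.342/0.189 = 2.810.
For a competitive inhibitor, Vmax is unchanged and the apparent Km becomes α·Km: Km,app = 2.32 µM, Vmax,app = 12.0 nmol/s.
v = Vmax,app·[S]/(Km,app + [S]) = 12.0 × 1.15/(2.32 + 1.15) = 3.98 nmol/s.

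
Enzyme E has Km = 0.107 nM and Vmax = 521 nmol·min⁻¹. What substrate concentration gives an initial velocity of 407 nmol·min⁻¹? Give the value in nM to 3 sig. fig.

0.382 nM

The required fractional saturation is v/Vmax = 407/521 = 0.7812.
Then [S]/(Km+[S]) = 0.7812 ⇒ [S] = 0.107 × 0.7812/(1 − 0.7812) = 0.382 nM.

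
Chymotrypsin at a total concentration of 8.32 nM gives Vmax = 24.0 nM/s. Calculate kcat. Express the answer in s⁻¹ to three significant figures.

kcat = Vmax/[E]total = 24.0 nM/s / 8.32 nM = 2.88 s⁻¹.

2.88 s⁻¹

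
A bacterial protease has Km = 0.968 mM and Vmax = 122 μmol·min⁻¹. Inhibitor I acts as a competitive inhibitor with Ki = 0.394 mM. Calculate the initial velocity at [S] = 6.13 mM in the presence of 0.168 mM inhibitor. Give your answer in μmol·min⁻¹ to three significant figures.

With α = 1 + [I]/Ki = 1 + 0.168/0.394 = 1.426, the competitive rate law is v = Vmax[S] / (αKm + [S]).
v = 122×6.13 / (1.426×0.968 + 6.13) = 747.9/7.511 = 99.6 μmol·min⁻¹.

99.6 μmol·min⁻¹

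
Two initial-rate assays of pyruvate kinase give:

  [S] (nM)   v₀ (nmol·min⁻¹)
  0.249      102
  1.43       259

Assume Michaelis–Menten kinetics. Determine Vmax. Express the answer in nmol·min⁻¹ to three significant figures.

From v = Vmax[S]/(Km+[S]), each point gives Vmax = v(Km+[S])/[S].
Equating: 102(Km+0.249)/0.249 = 259(Km+1.43)/1.43.
409.6·Km + 102 = 181.1·Km + 259, so (409.6 − 181.1)·Km = 259 − 102.
Km = 157.0/228.5 = 0.687 nM; then Vmax = 102(0.687+0.249)/0.249 = 383 nmol·min⁻¹.

383 nmol·min⁻¹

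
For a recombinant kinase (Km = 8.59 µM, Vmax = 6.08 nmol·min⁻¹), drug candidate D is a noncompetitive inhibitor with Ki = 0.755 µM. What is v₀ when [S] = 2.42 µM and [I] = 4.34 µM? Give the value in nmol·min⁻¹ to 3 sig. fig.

0.198 nmol·min⁻¹

α = 1 + [I]/Ki = 1 + 4.34/0.755 = 6.748.
For a noncompetitive inhibitor, Vmax is reduced to Vmax/α while Km is unchanged: Km,app = 8.59 µM, Vmax,app = 0.901 nmol·min⁻¹.
v = Vmax,app·[S]/(Km,app + [S]) = 0.901 × 2.42/(8.59 + 2.42) = 0.198 nmol·min⁻¹.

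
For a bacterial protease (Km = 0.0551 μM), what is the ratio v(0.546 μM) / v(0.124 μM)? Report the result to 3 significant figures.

1.31

The fractional saturations are [S]/(Km+[S]) = 0.124/0.1791 = 0.6924 and 0.546/0.6011 = 0.9083.
v₂/v₁ is just their ratio: 0.9083/0.6924 = 1.31.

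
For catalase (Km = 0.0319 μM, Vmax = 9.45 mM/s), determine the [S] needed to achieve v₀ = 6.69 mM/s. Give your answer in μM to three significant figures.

Rearranging v = Vmax[S]/(Km+[S]) gives [S] = Km·v/(Vmax − v).
[S] = 0.0319 × 6.69 / (9.45 − 6.69) = 0.2134/2.760 = 0.0773 μM.

0.0773 μM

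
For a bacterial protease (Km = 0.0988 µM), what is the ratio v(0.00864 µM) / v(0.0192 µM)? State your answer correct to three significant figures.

0.494

Since Vmax cancels, v₂/v₁ = [S]₂(Km+[S]₁) / [S]₁(Km+[S]₂).
= 0.00864×(0.0988+0.0192) / (0.0192×(0.0988+0.00864)) = 0.001020/0.002063 = 0.494.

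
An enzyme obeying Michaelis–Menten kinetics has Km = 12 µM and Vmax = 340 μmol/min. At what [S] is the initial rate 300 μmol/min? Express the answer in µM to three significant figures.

90.0 µM

Rearranging v = Vmax[S]/(Km+[S]) gives [S] = Km·v/(Vmax − v).
[S] = 12 × 300 / (340 − 300) = 3600/40.00 = 90.0 µM.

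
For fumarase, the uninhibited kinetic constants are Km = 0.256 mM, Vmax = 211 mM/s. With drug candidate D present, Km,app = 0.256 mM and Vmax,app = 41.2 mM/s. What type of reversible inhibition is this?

Vmax decreases (211 → 41.2 mM/s) while Km is unchanged — pure noncompetitive inhibition.

noncompetitive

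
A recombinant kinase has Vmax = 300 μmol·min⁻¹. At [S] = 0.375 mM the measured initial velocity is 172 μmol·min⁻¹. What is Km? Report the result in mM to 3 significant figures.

0.279 mM

v/Vmax = 172/300 = 0.5733 = [S]/(Km+[S]).
So Km + [S] = [S]/0.5733 = 0.6541 mM, giving Km = 0.6541 − 0.375 = 0.279 mM.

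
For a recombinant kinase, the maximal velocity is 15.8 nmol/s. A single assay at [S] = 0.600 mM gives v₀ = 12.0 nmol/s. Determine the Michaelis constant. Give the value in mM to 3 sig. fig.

From v = Vmax[S]/(Km+[S]), Km = [S](Vmax − v)/v.
Km = 0.600 × (15.8 − 12.0) / 12.0 = 2.280/12.0 = 0.190 mM.

0.190 mM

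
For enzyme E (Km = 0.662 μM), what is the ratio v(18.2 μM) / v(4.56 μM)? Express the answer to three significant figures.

1.10

Since Vmax cancels, v₂/v₁ = [S]₂(Km+[S]₁) / [S]₁(Km+[S]₂).
= 18.2×(0.662+4.56) / (4.56×(0.662+18.2)) = 95.04/86.01 = 1.10.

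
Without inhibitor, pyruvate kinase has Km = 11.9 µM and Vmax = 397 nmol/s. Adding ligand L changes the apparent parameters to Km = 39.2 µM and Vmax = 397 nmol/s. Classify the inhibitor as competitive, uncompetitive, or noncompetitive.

competitive

Km increases (11.9 → 39.2 µM) while Vmax is unchanged — the hallmark of competitive inhibition.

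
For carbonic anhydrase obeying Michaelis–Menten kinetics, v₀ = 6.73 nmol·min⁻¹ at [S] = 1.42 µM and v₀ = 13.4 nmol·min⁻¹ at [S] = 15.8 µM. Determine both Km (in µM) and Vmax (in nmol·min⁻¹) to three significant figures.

From v = Vmax[S]/(Km+[S]), each point gives Vmax = v(Km+[S])/[S].
Equating: 6.73(Km+1.42)/1.42 = 13.4(Km+15.8)/15.8.
4.739·Km + 6.73 = 0.8481·Km + 13.4, so (4.739 − 0.8481)·Km = 13.4 − 6.73.
Km = 6.670/3.891 = 1.71 µM; then Vmax = 6.73(1.71+1.42)/1.42 = 14.9 nmol·min⁻¹.

Km = 1.71 µM; Vmax = 14.9 nmol·min⁻¹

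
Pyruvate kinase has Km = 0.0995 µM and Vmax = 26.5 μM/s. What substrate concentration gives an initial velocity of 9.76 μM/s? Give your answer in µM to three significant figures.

Rearranging v = Vmax[S]/(Km+[S]) gives [S] = Km·v/(Vmax − v).
[S] = 0.0995 × 9.76 / (26.5 − 9.76) = 0.9711/16.74 = 0.0580 µM.

0.0580 µM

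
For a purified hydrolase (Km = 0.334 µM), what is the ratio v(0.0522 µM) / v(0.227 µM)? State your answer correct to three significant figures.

0.334

Since Vmax cancels, v₂/v₁ = [S]₂(Km+[S]₁) / [S]₁(Km+[S]₂).
= 0.0522×(0.334+0.227) / (0.227×(0.334+0.0522)) = 0.02928/0.08767 = 0.334.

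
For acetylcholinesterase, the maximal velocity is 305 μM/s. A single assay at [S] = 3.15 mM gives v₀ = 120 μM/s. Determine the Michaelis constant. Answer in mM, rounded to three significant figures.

v/Vmax = 120/305 = 0.3934 = [S]/(Km+[S]).
So Km + [S] = [S]/0.3934 = 8.006 mM, giving Km = 8.006 − 3.15 = 4.86 mM.

4.86 mM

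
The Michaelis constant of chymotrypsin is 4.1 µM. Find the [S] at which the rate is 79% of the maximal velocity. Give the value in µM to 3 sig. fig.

15.4 µM

v/Vmax = [S]/(Km+[S]) = 0.79, so [S] = Km·0.79/(1 − 0.79) = 4.1 × 3.762.
[S] = 15.4 µM.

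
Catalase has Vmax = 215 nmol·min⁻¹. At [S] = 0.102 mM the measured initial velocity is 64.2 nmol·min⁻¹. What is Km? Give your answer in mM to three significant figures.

0.240 mM

v/Vmax = 64.2/215 = 0.2986 = [S]/(Km+[S]).
So Km + [S] = [S]/0.2986 = 0.3416 mM, giving Km = 0.3416 − 0.102 = 0.240 mM.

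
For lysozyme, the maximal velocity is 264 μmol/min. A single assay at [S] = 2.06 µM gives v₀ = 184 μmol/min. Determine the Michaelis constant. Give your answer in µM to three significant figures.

0.896 µM

v/Vmax = 184/264 = 0.6970 = [S]/(Km+[S]).
So Km + [S] = [S]/0.6970 = 2.956 µM, giving Km = 2.956 − 2.06 = 0.896 µM.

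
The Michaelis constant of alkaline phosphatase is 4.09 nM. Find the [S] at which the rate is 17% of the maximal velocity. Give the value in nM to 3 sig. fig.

0.838 nM

v/Vmax = [S]/(Km+[S]) = 0.17, so [S] = Km·0.17/(1 − 0.17) = 4.09 × 0.2048.
[S] = 0.838 nM.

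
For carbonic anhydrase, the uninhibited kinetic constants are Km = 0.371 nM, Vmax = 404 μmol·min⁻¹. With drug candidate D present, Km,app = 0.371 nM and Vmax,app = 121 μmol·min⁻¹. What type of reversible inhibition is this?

noncompetitive

Vmax decreases (404 → 121 μmol·min⁻¹) while Km is unchanged — pure noncompetitive inhibition.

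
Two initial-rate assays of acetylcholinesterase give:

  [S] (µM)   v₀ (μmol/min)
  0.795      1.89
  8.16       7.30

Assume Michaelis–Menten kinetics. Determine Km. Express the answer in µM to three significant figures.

3.65 µM

From v = Vmax[S]/(Km+[S]), each point gives Vmax = v(Km+[S])/[S].
Equating: 1.89(Km+0.795)/0.795 = 7.30(Km+8.16)/8.16.
2.377·Km + 1.89 = 0.8946·Km + 7.30, so (2.377 − 0.8946)·Km = 7.30 − 1.89.
Km = 5.410/1.483 = 3.65 µM; then Vmax = 1.89(3.65+0.795)/0.795 = 10.6 μmol/min.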